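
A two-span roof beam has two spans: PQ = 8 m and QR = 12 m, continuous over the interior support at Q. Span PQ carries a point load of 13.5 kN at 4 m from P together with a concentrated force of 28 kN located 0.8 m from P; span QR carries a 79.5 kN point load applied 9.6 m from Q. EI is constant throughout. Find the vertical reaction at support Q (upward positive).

R_Q = 39.51 kN

Release continuity at Q by inserting a hinge; the redundant is the internal moment M_Q. The primary structure is two simply-supported spans PQ and QR.
End slopes at the hinge Q, treating each span as simply supported:
  span PQ: point load 13.5 at a = 4: Pab(L + a)/(6LEI) = 54/EI
  span PQ: point load 28 at a = 0.8: Pab(L + a)/(6LEI) = 29.57/EI
  span QR: point load 79.5 at a = 9.6: Pab(L + b)/(6LEI) = 366.3/EI
  relative rotation θ_0 = (83.57 + 366.3)/EI = 449.9/EI
A unit hogging moment at Q produces rotation L₁/(3EI) + L₂/(3EI) = 6.667/EI.
Slope continuity at Q: θ_0 = M_Q·6.667/EI, so M_Q = 449.9/6.667 = 67.49 kN·m (hogging).
Span PQ, ΣM about P with M_Q applied at Q: R_Q^{PQ}·8 = 76.4 + 67.49, so R_Q^{PQ} = 17.99 kN and R_P = 41.5 − 17.99 = 23.51 kN.
Span QR, ΣM about R: R_Q^{QR}·12 = 190.8 + 67.49, so R_Q^{QR} = 21.52 kN and R_R = 79.5 − 21.52 = 57.98 kN.
R_Q = 17.99 + 21.52 = 39.51 kN.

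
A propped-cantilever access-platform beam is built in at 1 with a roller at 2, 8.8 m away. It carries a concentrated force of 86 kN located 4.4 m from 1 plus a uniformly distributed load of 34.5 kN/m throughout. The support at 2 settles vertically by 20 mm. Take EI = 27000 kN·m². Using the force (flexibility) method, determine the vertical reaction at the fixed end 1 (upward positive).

Remove the prop at 2; the released (primary) structure is a cantilever built in at 1.
Deflection at 2 on the released cantilever, summing each load's contribution:
  point load 86 at a = 4.4: Pa²(3L − a)/(6EI) = 6105/EI
  UDL 34.5: wL⁴/(8EI) = 25862/EI
  δ_0 = 31967/EI
Flexibility coefficient — unit upward force at 2: δ_{22} = L³/(3EI) = 227.2/EI.
With EI = 27000 kN·m²: δ_0 = 1.184 m and δ_{22} = 0.008413 m/kN.
Compatibility — the beam at 2 must follow the support down by 0.02 m: δ_0 − R_2·δ_{22} = 0.02, so R_2 = (1.184 − 0.02)/0.008413 = 138.3 kN.
Vertical equilibrium: R_1 = ΣP − R_2 = 389.6 − 138.3 = 251.3 kN.

R_1 = 251.3 kN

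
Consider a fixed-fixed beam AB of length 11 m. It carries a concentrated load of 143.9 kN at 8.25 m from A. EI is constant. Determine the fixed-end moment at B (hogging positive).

Release both end moments; the primary structure is a simply-supported span AB with redundants M_A and M_B.
Simple-span end rotations at A and B under the given loads:
  at A: point load 143.9 at a = 8.25: Pab(L + b)/(6LEI) = 680.2/EI
  at B: point load 143.9 at a = 8.25: Pab(L + a)/(6LEI) = 952.2/EI
  θ_A0 = 680.2/EI,  θ_B0 = 952.2/EI
Flexibility coefficients: a unit moment at one end gives L/(3EI) there and L/(6EI) at the far end, so f₁₁ = f₂₂ = 3.667/EI and f₁₂ = f₂₁ = 1.833/EI.
Compatibility — zero rotation at each built-in end:
  3.667 M_A + 1.833 M_B = 680.2
  1.833 M_A + 3.667 M_B = 952.2
Solving the pair gives M_A = 74.2 kN·m and M_B = 222.6 kN·m (hogging).

M_B = 222.6 kN·m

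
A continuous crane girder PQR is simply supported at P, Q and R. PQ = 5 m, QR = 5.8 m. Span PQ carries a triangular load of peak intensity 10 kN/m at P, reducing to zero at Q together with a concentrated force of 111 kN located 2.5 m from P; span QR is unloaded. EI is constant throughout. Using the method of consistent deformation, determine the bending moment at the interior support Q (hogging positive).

Take M_Q as the redundant. Released structure: two simple spans PQ and QR with a hinge at Q.
Rotations at Q on the released spans (each span's end-slope, ×1/EI):
  span PQ: triangular load, peak 10: 7w₀L³/(360EI) = 24.31/EI
  span PQ: point load 111 at a = 2.5: Pab(L + a)/(6LEI) = 173.4/EI
  relative rotation θ_0 = (197.7 + 0)/EI = 197.7/EI
A unit hogging moment at Q produces rotation L₁/(3EI) + L₂/(3EI) = 3.6/EI.
Compatibility: M_Q·(L₁+L₂)/(3EI) = θ_0, giving M_Q = 54.93 kN·m (hogging).

M_Q = 54.93 kN·m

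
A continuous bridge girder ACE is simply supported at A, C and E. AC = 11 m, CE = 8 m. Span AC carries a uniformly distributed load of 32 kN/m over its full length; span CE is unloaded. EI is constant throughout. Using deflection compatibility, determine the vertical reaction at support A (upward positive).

Release continuity at C by inserting a hinge; the redundant is the internal moment M_C. The primary structure is two simply-supported spans AC and CE.
Rotations at C on the released spans (each span's end-slope, ×1/EI):
  span AC: UDL 32: wL³/(24EI) = 1775/EI
  relative rotation θ_0 = (1775 + 0)/EI = 1775/EI
A unit hogging moment at C produces rotation L₁/(3EI) + L₂/(3EI) = 6.333/EI.
Slope continuity at C: θ_0 = M_C·6.333/EI, so M_C = 1775/6.333 = 280.2 kN·m (hogging).
Span AC, ΣM about A with M_C applied at C: R_C^{AC}·11 = 1936 + 280.2, so R_C^{AC} = 201.5 kN and R_A = 352 − 201.5 = 150.5 kN.

R_A = 150.5 kN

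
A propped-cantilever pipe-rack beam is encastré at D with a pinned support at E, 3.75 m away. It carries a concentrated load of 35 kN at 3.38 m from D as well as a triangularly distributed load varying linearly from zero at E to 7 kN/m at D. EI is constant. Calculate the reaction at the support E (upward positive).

R_E = 32.46 kN

Choose R_E as the redundant. The primary structure is the cantilever fixed at D.
Primary-structure tip deflection at E by superposition:
  point load 35 at a = 3.38: Pa²(3L − a)/(6EI) = 524.5/EI
  triangular load, peak 7 at the fixed end: w₀L⁴/(30EI) = 46.14/EI
  δ_0 = 570.6/EI
Flexibility coefficient — unit upward force at E: δ_{EE} = L³/(3EI) = 17.58/EI.
The prop prevents deflection at E: R_E = δ_0/δ_{EE} = 570.6/17.58 = 32.46 kN.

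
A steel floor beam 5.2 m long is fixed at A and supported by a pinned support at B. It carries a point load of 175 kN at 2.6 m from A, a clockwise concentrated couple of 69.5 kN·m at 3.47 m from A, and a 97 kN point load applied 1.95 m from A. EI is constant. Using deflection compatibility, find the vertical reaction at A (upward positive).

R_A = 181.6 kN

Take the reaction at B as the redundant and release it; the primary structure is a cantilever fixed at A.
Deflection at B on the released cantilever, summing each load's contribution:
  point load 175 at a = 2.6: Pa²(3L − a)/(6EI) = 2563/EI
  clockwise couple 69.5 at a = 3.47: M₀a(2L − a)/(2EI) = 835.6/EI
  point load 97 at a = 1.95: Pa²(3L − a)/(6EI) = 839.1/EI
  δ_0 = 4238/EI
Tip deflection under a unit load at B: L³/(3EI) = 46.87/EI.
The prop prevents deflection at B: R_B = δ_0/δ_{BB} = 4238/46.87 = 90.42 kN.
Vertical equilibrium: R_A = ΣP − R_B = 272 − 90.42 = 181.6 kN.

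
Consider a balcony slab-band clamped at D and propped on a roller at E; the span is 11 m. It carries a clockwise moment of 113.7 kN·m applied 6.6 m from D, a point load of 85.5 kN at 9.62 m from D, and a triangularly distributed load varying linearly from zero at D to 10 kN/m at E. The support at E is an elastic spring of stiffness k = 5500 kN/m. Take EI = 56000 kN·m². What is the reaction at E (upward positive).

R_E = 110.2 kN

Take the reaction at E as the redundant and release it; the primary structure is a cantilever fixed at D.
Free-end deflection of the primary structure under the applied loading (downward +):
  clockwise couple 113.7 at a = 6.6: M₀a(2L − a)/(2EI) = 5778/EI
  point load 85.5 at a = 9.62: Pa²(3L − a)/(6EI) = 30833/EI
  triangular load, peak 10 at the free end: 11w₀L⁴/(120EI) = 13421/EI
  δ_0 = 50032/EI
Tip deflection under a unit load at E: L³/(3EI) = 443.7/EI.
With EI = 56000 kN·m²: δ_0 = 0.89342 m and δ_{EE} = 0.007923 m/kN.
Compatibility — the spring shortens by R_E/k under the reaction it provides: δ_0 − R_E·δ_{EE} = R_E/k. With 1/k = 0.000182 m/kN, R_E = δ_0 / (δ_{EE} + 1/k) = 0.89342 / (0.007923 + 0.000182) = 110.2 kN.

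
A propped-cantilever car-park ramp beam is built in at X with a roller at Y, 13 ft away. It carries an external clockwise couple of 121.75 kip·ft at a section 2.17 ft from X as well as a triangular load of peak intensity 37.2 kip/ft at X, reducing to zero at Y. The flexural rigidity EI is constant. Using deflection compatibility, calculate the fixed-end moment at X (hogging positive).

Choose R_Y as the redundant. The primary structure is the cantilever fixed at X.
Free-end deflection of the primary structure under the applied loading (downward +):
  clockwise couple 121.75 at a = 2.17: M₀a(2L − a)/(2EI) = 3148/EI
  triangular load, peak 37.2 at the fixed end: w₀L⁴/(30EI) = 35416/EI
  δ_0 = 38564/EI
Flexibility coefficient — unit upward force at Y: δ_{YY} = L³/(3EI) = 732.3/EI.
The prop prevents deflection at Y: R_Y = δ_0/δ_{YY} = 38564/732.3 = 52.66 kip.
Moment equilibrium about X: M_X = Σ(load moments about X) − R_Y·L = 1170 − 52.66×13 = 485 kip·ft.

M_X = 485 kip·ft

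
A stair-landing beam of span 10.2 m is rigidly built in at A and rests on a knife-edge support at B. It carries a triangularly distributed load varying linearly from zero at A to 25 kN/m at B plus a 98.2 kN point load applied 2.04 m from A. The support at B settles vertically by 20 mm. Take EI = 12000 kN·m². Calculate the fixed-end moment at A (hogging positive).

M_A = 302.9 kN·m

Remove the prop at B; the released (primary) structure is a cantilever built in at A.
Downward deflection at the released point B due to the loads:
  triangular load, peak 25 at the free end: 11w₀L⁴/(120EI) = 24806/EI
  point load 98.2 at a = 2.04: Pa²(3L − a)/(6EI) = 1945/EI
  δ_0 = 26751/EI
Tip deflection under a unit load at B: L³/(3EI) = 353.7/EI.
With EI = 12000 kN·m²: δ_0 = 2.2293 m and δ_{BB} = 0.029478 m/kN.
Compatibility — the beam at B must follow the support down by 0.02 m: δ_0 − R_B·δ_{BB} = 0.02, so R_B = (2.2293 − 0.02)/0.029478 = 74.95 kN.
Moment equilibrium about A: M_A = Σ(load moments about A) − R_B·L = 1067 − 74.95×10.2 = 302.9 kN·m.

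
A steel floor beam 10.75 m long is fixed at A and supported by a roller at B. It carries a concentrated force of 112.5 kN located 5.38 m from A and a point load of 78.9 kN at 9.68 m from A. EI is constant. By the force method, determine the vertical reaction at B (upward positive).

R_B = 102.4 kN

Take the reaction at B as the redundant and release it; the primary structure is a cantilever fixed at A.
Free-end deflection of the primary structure under the applied loading (downward +):
  point load 112.5 at a = 5.38: Pa²(3L − a)/(6EI) = 14583/EI
  point load 78.9 at a = 9.68: Pa²(3L − a)/(6EI) = 27810/EI
  δ_0 = 42393/EI
Flexibility coefficient — unit upward force at B: δ_{BB} = L³/(3EI) = 414.1/EI.
Compatibility at B: δ_0 − R_B·δ_{BB} = 0, so R_B = 42393/414.1 = 102.4 kN.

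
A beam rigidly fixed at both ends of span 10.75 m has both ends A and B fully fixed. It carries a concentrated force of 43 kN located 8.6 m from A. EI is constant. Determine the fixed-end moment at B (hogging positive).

M_B = 59.17 kN·m

Take the two fixed-end moments M_A, M_B as redundants; the released structure is the simple span AB.
Simple-span end rotations at A and B under the given loads:
  at A: point load 43 at a = 8.6: Pab(L + b)/(6LEI) = 159/EI
  at B: point load 43 at a = 8.6: Pab(L + a)/(6LEI) = 238.5/EI
  θ_A0 = 159/EI,  θ_B0 = 238.5/EI
Flexibility coefficients: a unit moment at one end gives L/(3EI) there and L/(6EI) at the far end, so f₁₁ = f₂₂ = 3.583/EI and f₁₂ = f₂₁ = 1.792/EI.
Compatibility — zero rotation at each built-in end:
  3.583 M_A + 1.792 M_B = 159
  1.792 M_A + 3.583 M_B = 238.5
Solving the pair gives M_A = 14.79 kN·m and M_B = 59.17 kN·m (hogging).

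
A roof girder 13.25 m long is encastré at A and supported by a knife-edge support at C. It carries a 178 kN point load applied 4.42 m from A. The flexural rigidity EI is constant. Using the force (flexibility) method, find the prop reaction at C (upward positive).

R_C = 26.41 kN

Release the roller at C. Primary structure: cantilever fixed at A.
Free-end deflection of the primary structure under the applied loading (downward +):
  point load 178 at a = 4.42: Pa²(3L − a)/(6EI) = 20477/EI
Flexibility coefficient — unit upward force at C: δ_{CC} = L³/(3EI) = 775.4/EI.
Compatibility at C: δ_0 − R_C·δ_{CC} = 0, so R_C = 20477/775.4 = 26.41 kN.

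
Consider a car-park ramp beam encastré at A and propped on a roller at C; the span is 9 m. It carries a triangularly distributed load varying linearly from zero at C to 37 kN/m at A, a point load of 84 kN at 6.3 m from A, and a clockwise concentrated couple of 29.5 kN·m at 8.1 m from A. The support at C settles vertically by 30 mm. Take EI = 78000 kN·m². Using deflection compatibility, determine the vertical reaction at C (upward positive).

Remove the prop at C; the released (primary) structure is a cantilever built in at A.
Deflection at C on the released cantilever, summing each load's contribution:
  triangular load, peak 37 at the fixed end: w₀L⁴/(30EI) = 8092/EI
  point load 84 at a = 6.3: Pa²(3L − a)/(6EI) = 11502/EI
  clockwise couple 29.5 at a = 8.1: M₀a(2L − a)/(2EI) = 1183/EI
  δ_0 = 20777/EI
Flexibility coefficient — unit upward force at C: δ_{CC} = L³/(3EI) = 243/EI.
With EI = 78000 kN·m²: δ_0 = 0.26637 m and δ_{CC} = 0.003115 m/kN.
Compatibility — the beam at C must follow the support down by 0.03 m: δ_0 − R_C·δ_{CC} = 0.03, so R_C = (0.26637 − 0.03)/0.003115 = 75.87 kN.

R_C = 75.87 kN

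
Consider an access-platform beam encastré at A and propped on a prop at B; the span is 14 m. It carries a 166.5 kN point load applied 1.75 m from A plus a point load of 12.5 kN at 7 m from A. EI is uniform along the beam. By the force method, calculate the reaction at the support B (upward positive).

R_B = 7.646 kN

Take the reaction at B as the redundant and release it; the primary structure is a cantilever fixed at A.
Primary-structure tip deflection at B by superposition:
  point load 166.5 at a = 1.75: Pa²(3L − a)/(6EI) = 3421/EI
  point load 12.5 at a = 7: Pa²(3L − a)/(6EI) = 3573/EI
  δ_0 = 6994/EI
Flexibility coefficient — unit upward force at B: δ_{BB} = L³/(3EI) = 914.7/EI.
Compatibility at B: δ_0 − R_B·δ_{BB} = 0, so R_B = 6994/914.7 = 7.646 kN.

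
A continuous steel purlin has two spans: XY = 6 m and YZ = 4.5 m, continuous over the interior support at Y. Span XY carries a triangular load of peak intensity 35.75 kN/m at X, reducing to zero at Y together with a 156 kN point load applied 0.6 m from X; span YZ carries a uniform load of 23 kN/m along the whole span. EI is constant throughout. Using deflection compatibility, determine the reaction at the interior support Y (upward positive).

Release continuity at Y by inserting a hinge; the redundant is the internal moment M_Y. The primary structure is two simply-supported spans XY and YZ.
Discontinuity in slope at Y on the released structure — sum the simple-span end rotations:
  span XY: triangular load, peak 35.75: 7w₀L³/(360EI) = 150.2/EI
  span XY: point load 156 at a = 0.6: Pab(L + a)/(6LEI) = 92.66/EI
  span YZ: UDL 23: wL³/(24EI) = 87.33/EI
  relative rotation θ_0 = (242.8 + 87.33)/EI = 330.1/EI
A unit hogging moment at Y produces rotation L₁/(3EI) + L₂/(3EI) = 3.5/EI.
Slope continuity at Y: θ_0 = M_Y·3.5/EI, so M_Y = 330.1/3.5 = 94.33 kN·m (hogging).
Span XY, ΣM about X with M_Y applied at Y: R_Y^{XY}·6 = 308.1 + 94.33, so R_Y^{XY} = 67.07 kN and R_X = 263.2 − 67.07 = 196.2 kN.
Span YZ, ΣM about Z: R_Y^{YZ}·4.5 = 232.9 + 94.33, so R_Y^{YZ} = 72.71 kN and R_Z = 103.5 − 72.71 = 30.79 kN.
R_Y = 67.07 + 72.71 = 139.8 kN.

R_Y = 139.8 kN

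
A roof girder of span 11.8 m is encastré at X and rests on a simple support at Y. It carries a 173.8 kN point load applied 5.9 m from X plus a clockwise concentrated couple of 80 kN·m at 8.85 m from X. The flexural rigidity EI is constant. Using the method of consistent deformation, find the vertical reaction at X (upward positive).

R_X = 110 kN

Release the roller at Y. Primary structure: cantilever fixed at X.
Free-end deflection of the primary structure under the applied loading (downward +):
  point load 173.8 at a = 5.9: Pa²(3L − a)/(6EI) = 29746/EI
  clockwise couple 80 at a = 8.85: M₀a(2L − a)/(2EI) = 5222/EI
  δ_0 = 34967/EI
Flexibility coefficient — unit upward force at Y: δ_{YY} = L³/(3EI) = 547.7/EI.
Compatibility at Y: δ_0 − R_Y·δ_{YY} = 0, so R_Y = 34967/547.7 = 63.85 kN.
Vertical equilibrium: R_X = ΣP − R_Y = 173.8 − 63.85 = 110 kN.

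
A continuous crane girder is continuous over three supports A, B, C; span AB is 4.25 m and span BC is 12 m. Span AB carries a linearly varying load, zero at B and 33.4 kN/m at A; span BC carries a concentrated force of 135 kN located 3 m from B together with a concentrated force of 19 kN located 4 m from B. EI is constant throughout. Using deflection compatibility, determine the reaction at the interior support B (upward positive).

Take M_B as the redundant. Released structure: two simple spans AB and BC with a hinge at B.
Discontinuity in slope at B on the released structure — sum the simple-span end rotations:
  span AB: triangular load, peak 33.4: 7w₀L³/(360EI) = 49.86/EI
  span BC: point load 135 at a = 3: Pab(L + b)/(6LEI) = 1063/EI
  span BC: point load 19 at a = 4: Pab(L + b)/(6LEI) = 168.9/EI
  relative rotation θ_0 = (49.86 + 1232)/EI = 1282/EI
A unit hogging moment at B produces rotation L₁/(3EI) + L₂/(3EI) = 5.417/EI.
Slope continuity at B: θ_0 = M_B·5.417/EI, so M_B = 1282/5.417 = 236.7 kN·m (hogging).
Span AB, ΣM about A with M_B applied at B: R_B^{AB}·4.25 = 100.5 + 236.7, so R_B^{AB} = 79.34 kN and R_A = 70.97 − 79.34 = -8.366 kN.
Span BC, ΣM about C: R_B^{BC}·12 = 1367 + 236.7, so R_B^{BC} = 133.6 kN and R_C = 154 − 133.6 = 20.36 kN.
R_B = 79.34 + 133.6 = 213 kN.

R_B = 213 kN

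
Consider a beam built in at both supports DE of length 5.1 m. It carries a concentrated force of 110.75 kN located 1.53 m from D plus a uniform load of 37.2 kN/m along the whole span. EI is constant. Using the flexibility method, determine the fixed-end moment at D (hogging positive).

M_D = 163.7 kN·m

Take the two fixed-end moments M_D, M_E as redundants; the released structure is the simple span DE.
On the primary (simply-supported) span, the end slopes from the loading are:
  at D: point load 110.75 at a = 1.53: Pab(L + b)/(6LEI) = 171.4/EI
  at E: point load 110.75 at a = 1.53: Pab(L + a)/(6LEI) = 131.1/EI
  at D: UDL 37.2: wL³/(24EI) = 205.6/EI
  at E: UDL 37.2: wL³/(24EI) = 205.6/EI
  θ_D0 = 377/EI,  θ_E0 = 336.7/EI
Flexibility coefficients: a unit moment at one end gives L/(3EI) there and L/(6EI) at the far end, so f₁₁ = f₂₂ = 1.7/EI and f₁₂ = f₂₁ = 0.85/EI.
Compatibility — zero rotation at each built-in end:
  1.7 M_D + 0.85 M_E = 377
  0.85 M_D + 1.7 M_E = 336.7
Solving the pair gives M_D = 163.7 kN·m and M_E = 116.2 kN·m (hogging).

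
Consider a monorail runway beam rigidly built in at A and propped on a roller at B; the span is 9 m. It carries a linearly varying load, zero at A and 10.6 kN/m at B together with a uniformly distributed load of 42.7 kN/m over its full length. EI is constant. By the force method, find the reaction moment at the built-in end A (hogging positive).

Take the reaction at B as the redundant and release it; the primary structure is a cantilever fixed at A.
Primary-structure tip deflection at B by superposition:
  triangular load, peak 10.6 at the free end: 11w₀L⁴/(120EI) = 6375/EI
  UDL 42.7: wL⁴/(8EI) = 35019/EI
  δ_0 = 41394/EI
Flexibility coefficient — unit upward force at B: δ_{BB} = L³/(3EI) = 243/EI.
The prop prevents deflection at B: R_B = δ_0/δ_{BB} = 41394/243 = 170.3 kN.
Moment equilibrium about A: M_A = Σ(load moments about A) − R_B·L = 2016 − 170.3×9 = 482.4 kN·m.

M_A = 482.4 kN·m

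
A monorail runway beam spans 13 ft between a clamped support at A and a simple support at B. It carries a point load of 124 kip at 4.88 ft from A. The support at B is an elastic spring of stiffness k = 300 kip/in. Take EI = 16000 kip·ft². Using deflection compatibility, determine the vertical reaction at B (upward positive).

R_B = 22.79 kip

Choose R_B as the redundant. The primary structure is the cantilever fixed at A.
Primary-structure tip deflection at B by superposition:
  point load 124 at a = 4.88: Pa²(3L − a)/(6EI) = 16793/EI
Tip deflection under a unit load at B: L³/(3EI) = 732.3/EI.
With EI = 16000 kip·ft²: δ_0 = 1.0495 ft and δ_{BB} = 0.045771 ft/kip.
Compatibility — the spring shortens by R_B/k under the reaction it provides: δ_0 − R_B·δ_{BB} = R_B/k. With 1/k = 1/(300×12) ft/kip = 0.000278 ft/kip, R_B = δ_0 / (δ_{BB} + 1/k) = 1.0495 / (0.045771 + 0.000278) = 22.79 kip.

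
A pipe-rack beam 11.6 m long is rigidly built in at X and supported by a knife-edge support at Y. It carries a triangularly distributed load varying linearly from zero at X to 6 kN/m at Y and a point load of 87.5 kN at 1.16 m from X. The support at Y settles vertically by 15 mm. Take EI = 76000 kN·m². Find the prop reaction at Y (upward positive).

R_Y = 18.22 kN

Remove the prop at Y; the released (primary) structure is a cantilever built in at X.
Free-end deflection of the primary structure under the applied loading (downward +):
  triangular load, peak 6 at the free end: 11w₀L⁴/(120EI) = 9959/EI
  point load 87.5 at a = 1.16: Pa²(3L − a)/(6EI) = 660.1/EI
  δ_0 = 10619/EI
Tip deflection under a unit load at Y: L³/(3EI) = 520.3/EI.
With EI = 76000 kN·m²: δ_0 = 0.13972 m and δ_{YY} = 0.006846 m/kN.
Compatibility — the beam at Y must follow the support down by 0.015 m: δ_0 − R_Y·δ_{YY} = 0.015, so R_Y = (0.13972 − 0.015)/0.006846 = 18.22 kN.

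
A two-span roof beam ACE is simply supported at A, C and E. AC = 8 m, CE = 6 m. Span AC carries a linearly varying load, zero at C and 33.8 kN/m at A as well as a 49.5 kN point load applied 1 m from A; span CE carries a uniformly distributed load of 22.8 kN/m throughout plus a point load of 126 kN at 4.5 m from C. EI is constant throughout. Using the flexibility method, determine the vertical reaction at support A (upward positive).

Release continuity at C by inserting a hinge; the redundant is the internal moment M_C. The primary structure is two simply-supported spans AC and CE.
Discontinuity in slope at C on the released structure — sum the simple-span end rotations:
  span AC: triangular load, peak 33.8: 7w₀L³/(360EI) = 336.5/EI
  span AC: point load 49.5 at a = 1: Pab(L + a)/(6LEI) = 64.97/EI
  span CE: UDL 22.8: wL³/(24EI) = 205.2/EI
  span CE: point load 126 at a = 4.5: Pab(L + b)/(6LEI) = 177.2/EI
  relative rotation θ_0 = (401.5 + 382.4)/EI = 783.9/EI
A unit hogging moment at C produces rotation L₁/(3EI) + L₂/(3EI) = 4.667/EI.
Compatibility: M_C·(L₁+L₂)/(3EI) = θ_0, giving M_C = 168 kN·m (hogging).
Span AC, ΣM about A with M_C applied at C: R_C^{AC}·8 = 410 + 168, so R_C^{AC} = 72.25 kN and R_A = 184.7 − 72.25 = 112.4 kN.

R_A = 112.4 kN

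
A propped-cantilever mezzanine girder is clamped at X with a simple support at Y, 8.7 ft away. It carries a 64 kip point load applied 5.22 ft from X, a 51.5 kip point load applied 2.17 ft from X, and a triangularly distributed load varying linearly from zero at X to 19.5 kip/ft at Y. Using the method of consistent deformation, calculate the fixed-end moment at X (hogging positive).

Remove the prop at Y; the released (primary) structure is a cantilever built in at X.
Deflection at Y on the released cantilever, summing each load's contribution:
  point load 64 at a = 5.22: Pa²(3L − a)/(6EI) = 6069/EI
  point load 51.5 at a = 2.17: Pa²(3L − a)/(6EI) = 967.2/EI
  triangular load, peak 19.5 at the free end: 11w₀L⁴/(120EI) = 10241/EI
  δ_0 = 17277/EI
Tip deflection under a unit load at Y: L³/(3EI) = 219.5/EI.
The prop prevents deflection at Y: R_Y = δ_0/δ_{YY} = 17277/219.5 = 78.71 kip.
Moment equilibrium about X: M_X = Σ(load moments about X) − R_Y·L = 937.8 − 78.71×8.7 = 253.1 kip·ft.

M_X = 253.1 kip·ft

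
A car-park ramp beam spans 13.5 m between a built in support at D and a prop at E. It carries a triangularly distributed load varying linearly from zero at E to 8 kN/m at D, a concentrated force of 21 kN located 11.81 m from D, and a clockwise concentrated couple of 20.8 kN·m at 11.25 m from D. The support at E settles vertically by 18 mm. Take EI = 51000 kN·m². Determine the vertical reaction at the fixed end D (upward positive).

R_D = 46 kN

Choose R_E as the redundant. The primary structure is the cantilever fixed at D.
Deflection at E on the released cantilever, summing each load's contribution:
  triangular load, peak 8 at the fixed end: w₀L⁴/(30EI) = 8857/EI
  point load 21 at a = 11.81: Pa²(3L − a)/(6EI) = 14005/EI
  clockwise couple 20.8 at a = 11.25: M₀a(2L − a)/(2EI) = 1843/EI
  δ_0 = 24706/EI
Flexibility coefficient — unit upward force at E: δ_{EE} = L³/(3EI) = 820.1/EI.
With EI = 51000 kN·m²: δ_0 = 0.48442 m and δ_{EE} = 0.016081 m/kN.
Compatibility — the beam at E must follow the support down by 0.018 m: δ_0 − R_E·δ_{EE} = 0.018, so R_E = (0.48442 − 0.018)/0.016081 = 29 kN.
Vertical equilibrium: R_D = ΣP − R_E = 75 − 29 = 46 kN.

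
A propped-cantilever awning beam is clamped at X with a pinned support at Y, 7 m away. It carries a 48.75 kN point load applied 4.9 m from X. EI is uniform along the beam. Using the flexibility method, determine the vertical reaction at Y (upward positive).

Remove the prop at Y; the released (primary) structure is a cantilever built in at X.
Primary-structure tip deflection at Y by superposition:
  point load 48.75 at a = 4.9: Pa²(3L − a)/(6EI) = 3141/EI
Flexibility coefficient — unit upward force at Y: δ_{YY} = L³/(3EI) = 114.3/EI.
The prop prevents deflection at Y: R_Y = δ_0/δ_{YY} = 3141/114.3 = 27.47 kN.

R_Y = 27.47 kN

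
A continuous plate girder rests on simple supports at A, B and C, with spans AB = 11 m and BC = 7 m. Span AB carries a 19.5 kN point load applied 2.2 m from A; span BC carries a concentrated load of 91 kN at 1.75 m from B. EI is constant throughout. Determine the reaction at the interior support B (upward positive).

Take M_B as the redundant. Released structure: two simple spans AB and BC with a hinge at B.
Discontinuity in slope at B on the released structure — sum the simple-span end rotations:
  span AB: point load 19.5 at a = 2.2: Pab(L + a)/(6LEI) = 75.5/EI
  span BC: point load 91 at a = 1.75: Pab(L + b)/(6LEI) = 243.9/EI
  relative rotation θ_0 = (75.5 + 243.9)/EI = 319.4/EI
A unit hogging moment at B produces rotation L₁/(3EI) + L₂/(3EI) = 6/EI.
Slope continuity at B: θ_0 = M_B·6/EI, so M_B = 319.4/6 = 53.23 kN·m (hogging).
Span AB, ΣM about A with M_B applied at B: R_B^{AB}·11 = 42.9 + 53.23, so R_B^{AB} = 8.739 kN and R_A = 19.5 − 8.739 = 10.76 kN.
Span BC, ΣM about C: R_B^{BC}·7 = 477.8 + 53.23, so R_B^{BC} = 75.85 kN and R_C = 91 − 75.85 = 15.15 kN.
R_B = 8.739 + 75.85 = 84.59 kN.

R_B = 84.59 kN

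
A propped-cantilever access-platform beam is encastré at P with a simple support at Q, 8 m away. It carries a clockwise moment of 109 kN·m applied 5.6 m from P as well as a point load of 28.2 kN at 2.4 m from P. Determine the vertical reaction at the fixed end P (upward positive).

Choose R_Q as the redundant. The primary structure is the cantilever fixed at P.
Primary-structure tip deflection at Q by superposition:
  clockwise couple 109 at a = 5.6: M₀a(2L − a)/(2EI) = 3174/EI
  point load 28.2 at a = 2.4: Pa²(3L − a)/(6EI) = 584.8/EI
  δ_0 = 3759/EI
Tip deflection under a unit load at Q: L³/(3EI) = 170.7/EI.
Compatibility at Q: δ_0 − R_Q·δ_{QQ} = 0, so R_Q = 3759/170.7 = 22.02 kN.
Vertical equilibrium: R_P = ΣP − R_Q = 28.2 − 22.02 = 6.176 kN.

R_P = 6.176 kN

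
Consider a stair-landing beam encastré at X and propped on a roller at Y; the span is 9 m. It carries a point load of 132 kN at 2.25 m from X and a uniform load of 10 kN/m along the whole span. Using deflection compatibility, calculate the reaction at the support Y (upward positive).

R_Y = 45.09 kN

Remove the prop at Y; the released (primary) structure is a cantilever built in at X.
Deflection at Y on the released cantilever, summing each load's contribution:
  point load 132 at a = 2.25: Pa²(3L − a)/(6EI) = 2757/EI
  UDL 10: wL⁴/(8EI) = 8201/EI
  δ_0 = 10958/EI
Tip deflection under a unit load at Y: L³/(3EI) = 243/EI.
The prop prevents deflection at Y: R_Y = δ_0/δ_{YY} = 10958/243 = 45.09 kN.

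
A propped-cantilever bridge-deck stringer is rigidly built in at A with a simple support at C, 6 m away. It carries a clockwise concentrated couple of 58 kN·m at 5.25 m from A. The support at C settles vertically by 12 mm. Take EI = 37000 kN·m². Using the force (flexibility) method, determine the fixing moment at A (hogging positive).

M_A = 9.359 kN·m

Remove the prop at C; the released (primary) structure is a cantilever built in at A.
Primary-structure tip deflection at C by superposition:
  clockwise couple 58 at a = 5.25: M₀a(2L − a)/(2EI) = 1028/EI
Tip deflection under a unit load at C: L³/(3EI) = 72/EI.
With EI = 37000 kN·m²: δ_0 = 0.027775 m and δ_{CC} = 0.001946 m/kN.
Compatibility — the beam at C must follow the support down by 0.012 m: δ_0 − R_C·δ_{CC} = 0.012, so R_C = (0.027775 − 0.012)/0.001946 = 8.107 kN.
Moment equilibrium about A: M_A = Σ(load moments about A) − R_C·L = 58 − 8.107×6 = 9.359 kN·m.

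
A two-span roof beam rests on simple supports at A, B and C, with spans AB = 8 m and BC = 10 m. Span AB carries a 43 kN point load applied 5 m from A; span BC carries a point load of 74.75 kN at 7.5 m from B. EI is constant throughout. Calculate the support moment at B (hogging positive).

Insert a hinge at B; M_B is the redundant, and each span becomes simply supported.
End slopes at the hinge B, treating each span as simply supported:
  span AB: point load 43 at a = 5: Pab(L + a)/(6LEI) = 174.7/EI
  span BC: point load 74.75 at a = 7.5: Pab(L + b)/(6LEI) = 292/EI
  relative rotation θ_0 = (174.7 + 292)/EI = 466.7/EI
A unit hogging moment at B produces rotation L₁/(3EI) + L₂/(3EI) = 6/EI.
Slope continuity at B: θ_0 = M_B·6/EI, so M_B = 466.7/6 = 77.78 kN·m (hogging).

M_B = 77.78 kN·m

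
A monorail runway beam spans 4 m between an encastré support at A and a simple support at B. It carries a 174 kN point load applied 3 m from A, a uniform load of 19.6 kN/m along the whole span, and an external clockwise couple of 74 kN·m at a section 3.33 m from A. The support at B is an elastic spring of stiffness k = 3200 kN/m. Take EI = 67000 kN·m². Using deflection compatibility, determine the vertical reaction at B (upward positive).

Take the reaction at B as the redundant and release it; the primary structure is a cantilever fixed at A.
Downward deflection at the released point B due to the loads:
  point load 174 at a = 3: Pa²(3L − a)/(6EI) = 2349/EI
  UDL 19.6: wL⁴/(8EI) = 627.2/EI
  clockwise couple 74 at a = 3.33: M₀a(2L − a)/(2EI) = 575.4/EI
  δ_0 = 3552/EI
Flexibility coefficient — unit upward force at B: δ_{BB} = L³/(3EI) = 21.33/EI.
With EI = 67000 kN·m²: δ_0 = 0.053009 m and δ_{BB} = 0.000318 m/kN.
Compatibility — the spring shortens by R_B/k under the reaction it provides: δ_0 − R_B·δ_{BB} = R_B/k. With 1/k = 0.000313 m/kN, R_B = δ_0 / (δ_{BB} + 1/k) = 0.053009 / (0.000318 + 0.000313) = 84.02 kN.

R_B = 84.02 kN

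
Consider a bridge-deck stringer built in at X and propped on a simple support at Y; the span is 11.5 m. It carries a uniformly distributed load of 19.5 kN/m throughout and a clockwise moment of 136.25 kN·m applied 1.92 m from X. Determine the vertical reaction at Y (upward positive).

R_Y = 89.53 kN

Take the reaction at Y as the redundant and release it; the primary structure is a cantilever fixed at X.
Deflection at Y on the released cantilever, summing each load's contribution:
  UDL 19.5: wL⁴/(8EI) = 42632/EI
  clockwise couple 136.25 at a = 1.92: M₀a(2L − a)/(2EI) = 2757/EI
  δ_0 = 45389/EI
Tip deflection under a unit load at Y: L³/(3EI) = 507/EI.
Compatibility at Y: δ_0 − R_Y·δ_{YY} = 0, so R_Y = 45389/507 = 89.53 kN.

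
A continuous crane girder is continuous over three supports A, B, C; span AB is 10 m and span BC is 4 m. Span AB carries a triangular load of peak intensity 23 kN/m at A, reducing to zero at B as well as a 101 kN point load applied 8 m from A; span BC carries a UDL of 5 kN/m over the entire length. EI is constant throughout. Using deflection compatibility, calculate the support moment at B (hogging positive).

M_B = 202.6 kN·m

Release continuity at B by inserting a hinge; the redundant is the internal moment M_B. The primary structure is two simply-supported spans AB and BC.
Rotations at B on the released spans (each span's end-slope, ×1/EI):
  span AB: triangular load, peak 23: 7w₀L³/(360EI) = 447.2/EI
  span AB: point load 101 at a = 8: Pab(L + a)/(6LEI) = 484.8/EI
  span BC: UDL 5: wL³/(24EI) = 13.33/EI
  relative rotation θ_0 = (932 + 13.33)/EI = 945.4/EI
A unit hogging moment at B produces rotation L₁/(3EI) + L₂/(3EI) = 4.667/EI.
Compatibility: M_B·(L₁+L₂)/(3EI) = θ_0, giving M_B = 202.6 kN·m (hogging).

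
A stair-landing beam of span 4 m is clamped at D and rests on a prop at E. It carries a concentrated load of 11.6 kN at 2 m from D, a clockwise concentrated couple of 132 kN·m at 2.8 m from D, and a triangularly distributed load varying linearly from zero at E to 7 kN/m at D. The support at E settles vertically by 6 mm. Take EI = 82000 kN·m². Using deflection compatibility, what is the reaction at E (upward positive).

R_E = 28.41 kN

Take the reaction at E as the redundant and release it; the primary structure is a cantilever fixed at D.
Free-end deflection of the primary structure under the applied loading (downward +):
  point load 11.6 at a = 2: Pa²(3L − a)/(6EI) = 77.33/EI
  clockwise couple 132 at a = 2.8: M₀a(2L − a)/(2EI) = 961/EI
  triangular load, peak 7 at the fixed end: w₀L⁴/(30EI) = 59.73/EI
  δ_0 = 1098/EI
Tip deflection under a unit load at E: L³/(3EI) = 21.33/EI.
With EI = 82000 kN·m²: δ_0 = 0.013391 m and δ_{EE} = 0.00026 m/kN.
Compatibility — the beam at E must follow the support down by 0.006 m: δ_0 − R_E·δ_{EE} = 0.006, so R_E = (0.013391 − 0.006)/0.00026 = 28.41 kN.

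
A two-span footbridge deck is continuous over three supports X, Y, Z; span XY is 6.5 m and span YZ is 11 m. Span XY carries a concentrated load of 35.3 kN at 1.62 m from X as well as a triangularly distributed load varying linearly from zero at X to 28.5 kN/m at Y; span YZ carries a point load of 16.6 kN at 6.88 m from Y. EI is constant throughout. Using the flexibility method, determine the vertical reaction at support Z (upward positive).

R_Z = 5.087 kN

Take M_Y as the redundant. Released structure: two simple spans XY and YZ with a hinge at Y.
Rotations at Y on the released spans (each span's end-slope, ×1/EI):
  span XY: point load 35.3 at a = 1.62: Pab(L + a)/(6LEI) = 58.1/EI
  span XY: triangular load, peak 28.5: w₀L³/(45EI) = 173.9/EI
  span YZ: point load 16.6 at a = 6.88: Pab(L + b)/(6LEI) = 107.8/EI
  relative rotation θ_0 = (232 + 107.8)/EI = 339.8/EI
A unit hogging moment at Y produces rotation L₁/(3EI) + L₂/(3EI) = 5.833/EI.
Slope continuity at Y: θ_0 = M_Y·5.833/EI, so M_Y = 339.8/5.833 = 58.26 kN·m (hogging).
Span YZ, ΣM about Z: R_Y^{YZ}·11 = 68.39 + 58.26, so R_Y^{YZ} = 11.51 kN and R_Z = 16.6 − 11.51 = 5.087 kN.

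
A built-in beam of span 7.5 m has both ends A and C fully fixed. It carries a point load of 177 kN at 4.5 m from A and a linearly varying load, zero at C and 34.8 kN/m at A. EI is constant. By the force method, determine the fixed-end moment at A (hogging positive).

Take the two fixed-end moments M_A, M_C as redundants; the released structure is the simple span AC.
End rotations of the released simple span under the applied load (×1/EI):
  at A: point load 177 at a = 4.5: Pab(L + b)/(6LEI) = 557.5/EI
  at C: point load 177 at a = 4.5: Pab(L + a)/(6LEI) = 637.2/EI
  at A: triangular load, peak 34.8: w₀L³/(45EI) = 326.2/EI
  at C: triangular load, peak 34.8: 7w₀L³/(360EI) = 285.5/EI
  θ_A0 = 883.8/EI,  θ_C0 = 922.7/EI
Flexibility coefficients: a unit moment at one end gives L/(3EI) there and L/(6EI) at the far end, so f₁₁ = f₂₂ = 2.5/EI and f₁₂ = f₂₁ = 1.25/EI.
Compatibility — zero rotation at each built-in end:
  2.5 M_A + 1.25 M_C = 883.8
  1.25 M_A + 2.5 M_C = 922.7
Solving the pair gives M_A = 225.3 kN·m and M_C = 256.4 kN·m (hogging).

M_A = 225.3 kN·m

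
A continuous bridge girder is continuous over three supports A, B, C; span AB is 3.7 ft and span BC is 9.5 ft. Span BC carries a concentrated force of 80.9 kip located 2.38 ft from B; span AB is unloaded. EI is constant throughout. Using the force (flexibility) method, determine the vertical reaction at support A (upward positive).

R_A = -24.55 kip

Insert a hinge at B; M_B is the redundant, and each span becomes simply supported.
Discontinuity in slope at B on the released structure — sum the simple-span end rotations:
  span BC: point load 80.9 at a = 2.38: Pab(L + b)/(6LEI) = 399.7/EI
  relative rotation θ_0 = (0 + 399.7)/EI = 399.7/EI
A unit hogging moment at B produces rotation L₁/(3EI) + L₂/(3EI) = 4.4/EI.
Slope continuity at B: θ_0 = M_B·4.4/EI, so M_B = 399.7/4.4 = 90.85 kip·ft (hogging).
Span AB, ΣM about A with M_B applied at B: R_B^{AB}·3.7 = 0 + 90.85, so R_B^{AB} = 24.55 kip and R_A = 0 − 24.55 = -24.55 kip.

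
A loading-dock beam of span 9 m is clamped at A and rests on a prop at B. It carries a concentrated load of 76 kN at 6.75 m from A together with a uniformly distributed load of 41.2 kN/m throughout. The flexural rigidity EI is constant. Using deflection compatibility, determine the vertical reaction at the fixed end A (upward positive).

Remove the prop at B; the released (primary) structure is a cantilever built in at A.
Primary-structure tip deflection at B by superposition:
  point load 76 at a = 6.75: Pa²(3L − a)/(6EI) = 11687/EI
  UDL 41.2: wL⁴/(8EI) = 33789/EI
  δ_0 = 45476/EI
Tip deflection under a unit load at B: L³/(3EI) = 243/EI.
The prop prevents deflection at B: R_B = δ_0/δ_{BB} = 45476/243 = 187.1 kN.
Vertical equilibrium: R_A = ΣP − R_B = 446.8 − 187.1 = 259.7 kN.

R_A = 259.7 kN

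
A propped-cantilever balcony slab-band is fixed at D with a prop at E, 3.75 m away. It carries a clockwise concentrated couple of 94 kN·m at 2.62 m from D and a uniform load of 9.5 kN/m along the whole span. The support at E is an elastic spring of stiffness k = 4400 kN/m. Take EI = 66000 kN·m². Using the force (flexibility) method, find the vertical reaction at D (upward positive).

R_D = 9.971 kN

Choose R_E as the redundant. The primary structure is the cantilever fixed at D.
Downward deflection at the released point E due to the loads:
  clockwise couple 94 at a = 2.62: M₀a(2L − a)/(2EI) = 600.9/EI
  UDL 9.5: wL⁴/(8EI) = 234.8/EI
  δ_0 = 835.8/EI
Flexibility coefficient — unit upward force at E: δ_{EE} = L³/(3EI) = 17.58/EI.
With EI = 66000 kN·m²: δ_0 = 0.012663 m and δ_{EE} = 0.000266 m/kN.
Compatibility — the spring shortens by R_E/k under the reaction it provides: δ_0 − R_E·δ_{EE} = R_E/k. With 1/k = 0.000227 m/kN, R_E = δ_0 / (δ_{EE} + 1/k) = 0.012663 / (0.000266 + 0.000227) = 25.65 kN.
Vertical equilibrium: R_D = ΣP − R_E = 35.62 − 25.65 = 9.971 kN.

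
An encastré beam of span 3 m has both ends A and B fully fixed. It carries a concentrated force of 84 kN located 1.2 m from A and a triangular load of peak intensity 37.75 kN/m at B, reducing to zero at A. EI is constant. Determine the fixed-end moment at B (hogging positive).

M_B = 41.18 kN·m

Release both end moments; the primary structure is a simply-supported span AB with redundants M_A and M_B.
On the primary (simply-supported) span, the end slopes from the loading are:
  at A: point load 84 at a = 1.2: Pab(L + b)/(6LEI) = 48.38/EI
  at B: point load 84 at a = 1.2: Pab(L + a)/(6LEI) = 42.34/EI
  at A: triangular load, peak 37.75: 7w₀L³/(360EI) = 19.82/EI
  at B: triangular load, peak 37.75: w₀L³/(45EI) = 22.65/EI
  θ_A0 = 68.2/EI,  θ_B0 = 64.99/EI
Flexibility coefficients: a unit moment at one end gives L/(3EI) there and L/(6EI) at the far end, so f₁₁ = f₂₂ = 1/EI and f₁₂ = f₂₁ = 0.5/EI.
Compatibility — zero rotation at each built-in end:
  1 M_A + 0.5 M_B = 68.2
  0.5 M_A + 1 M_B = 64.99
Solving the pair gives M_A = 47.61 kN·m and M_B = 41.18 kN·m (hogging).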